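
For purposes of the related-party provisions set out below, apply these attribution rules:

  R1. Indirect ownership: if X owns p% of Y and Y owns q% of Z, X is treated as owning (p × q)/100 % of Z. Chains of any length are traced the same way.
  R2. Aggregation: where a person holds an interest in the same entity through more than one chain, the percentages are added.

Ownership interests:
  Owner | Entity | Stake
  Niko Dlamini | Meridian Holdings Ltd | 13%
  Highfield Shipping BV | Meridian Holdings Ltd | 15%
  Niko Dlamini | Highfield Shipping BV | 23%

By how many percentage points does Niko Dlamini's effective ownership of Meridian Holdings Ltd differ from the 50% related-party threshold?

33.55

Chain via Highfield Shipping BV (R1): 23% × 15% = 3.45% of Meridian Holdings Ltd.
Direct interest in Meridian Holdings Ltd: 13%.
Aggregating (R2): 3.45% + 13% = 16.45%.
16.45% falls short of the 50% threshold by 33.55 percentage points.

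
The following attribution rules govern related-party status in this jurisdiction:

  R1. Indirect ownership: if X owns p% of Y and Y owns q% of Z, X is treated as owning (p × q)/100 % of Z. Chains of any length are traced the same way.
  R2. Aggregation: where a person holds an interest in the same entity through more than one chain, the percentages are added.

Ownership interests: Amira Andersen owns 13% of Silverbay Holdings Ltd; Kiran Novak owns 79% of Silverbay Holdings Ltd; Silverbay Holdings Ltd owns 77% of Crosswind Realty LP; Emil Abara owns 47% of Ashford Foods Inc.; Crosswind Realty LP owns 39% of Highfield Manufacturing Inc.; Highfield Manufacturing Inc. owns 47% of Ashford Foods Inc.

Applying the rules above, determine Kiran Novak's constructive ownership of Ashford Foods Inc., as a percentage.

Chain via Silverbay Holdings Ltd → Crosswind Realty LP → Highfield Manufacturing Inc. (R1): 79% × 77% × 39% × 47% = 11.150139% of Ashford Foods Inc.

11.150139%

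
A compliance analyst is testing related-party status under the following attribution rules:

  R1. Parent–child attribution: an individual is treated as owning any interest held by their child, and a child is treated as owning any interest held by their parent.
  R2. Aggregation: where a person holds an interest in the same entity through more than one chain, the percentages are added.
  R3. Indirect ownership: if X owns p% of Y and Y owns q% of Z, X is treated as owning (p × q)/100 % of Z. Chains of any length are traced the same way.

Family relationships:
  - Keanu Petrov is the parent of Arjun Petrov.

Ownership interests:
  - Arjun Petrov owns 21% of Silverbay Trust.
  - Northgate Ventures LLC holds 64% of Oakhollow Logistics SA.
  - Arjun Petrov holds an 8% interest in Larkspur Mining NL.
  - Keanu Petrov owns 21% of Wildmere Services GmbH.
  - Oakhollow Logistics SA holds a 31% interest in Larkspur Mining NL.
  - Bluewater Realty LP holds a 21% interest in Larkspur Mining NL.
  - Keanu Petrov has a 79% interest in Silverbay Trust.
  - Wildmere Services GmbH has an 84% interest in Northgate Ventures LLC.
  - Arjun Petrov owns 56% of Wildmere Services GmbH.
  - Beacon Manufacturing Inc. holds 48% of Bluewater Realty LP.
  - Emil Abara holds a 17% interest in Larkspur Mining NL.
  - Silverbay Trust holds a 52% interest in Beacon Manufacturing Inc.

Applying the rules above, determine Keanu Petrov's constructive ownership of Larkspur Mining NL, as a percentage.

By parent–child attribution (R1), Keanu Petrov is treated as also owning Arjun Petrov's interest in Silverbay Trust, giving 79% + 21% = 100%.
By parent–child attribution (R1), Keanu Petrov is treated as also owning Arjun Petrov's interest in Wildmere Services GmbH, giving 21% + 56% = 77%.
By parent–child attribution (R1), Keanu Petrov is treated as owning Arjun Petrov's 8% interest in Larkspur Mining NL.
Chain via Silverbay Trust → Beacon Manufacturing Inc. → Bluewater Realty LP (R3): 100% × 52% × 48% × 21% = 5.2416% of Larkspur Mining NL.
Chain via Wildmere Services GmbH → Northgate Ventures LLC → Oakhollow Logistics SA (R3): 77% × 84% × 64% × 31% = 12.832512% of Larkspur Mining NL.
Direct interest in Larkspur Mining NL: 8%.
Aggregating (R2): 5.2416% + 12.832512% + 8% = 26.074112%.

26.074112%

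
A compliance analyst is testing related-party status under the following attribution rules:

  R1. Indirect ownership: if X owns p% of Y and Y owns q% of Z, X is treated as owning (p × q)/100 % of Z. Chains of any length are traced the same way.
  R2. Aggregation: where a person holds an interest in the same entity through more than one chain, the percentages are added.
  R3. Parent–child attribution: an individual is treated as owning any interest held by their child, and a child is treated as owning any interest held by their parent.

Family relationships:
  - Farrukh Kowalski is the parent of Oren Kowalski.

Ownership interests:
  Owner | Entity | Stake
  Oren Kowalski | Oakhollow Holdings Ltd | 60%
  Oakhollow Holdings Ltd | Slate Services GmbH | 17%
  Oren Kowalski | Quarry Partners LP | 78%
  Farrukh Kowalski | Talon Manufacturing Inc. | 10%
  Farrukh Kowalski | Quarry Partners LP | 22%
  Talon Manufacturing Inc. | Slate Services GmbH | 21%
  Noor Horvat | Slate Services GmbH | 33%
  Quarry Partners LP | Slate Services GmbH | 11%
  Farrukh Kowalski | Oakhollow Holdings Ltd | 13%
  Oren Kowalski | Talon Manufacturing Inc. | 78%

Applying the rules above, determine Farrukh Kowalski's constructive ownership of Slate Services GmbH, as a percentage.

By parent–child attribution (R3), Farrukh Kowalski is treated as also owning Oren Kowalski's interest in Oakhollow Holdings Ltd, giving 13% + 60% = 73%.
By parent–child attribution (R3), Farrukh Kowalski is treated as also owning Oren Kowalski's interest in Quarry Partners LP, giving 22% + 78% = 100%.
By parent–child attribution (R3), Farrukh Kowalski is treated as also owning Oren Kowalski's interest in Talon Manufacturing Inc, giving 10% + 78% = 88%.
Chain via Oakhollow Holdings Ltd (R1): 73% × 17% = 12.41% of Slate Services GmbH.
Chain via Quarry Partners LP (R1): 100% × 11% = 11% of Slate Services GmbH.
Chain via Talon Manufacturing Inc. (R1): 88% × 21% = 18.48% of Slate Services GmbH.
Aggregating (R2): 12.41% + 11% + 18.48% = 41.89%.

41.89%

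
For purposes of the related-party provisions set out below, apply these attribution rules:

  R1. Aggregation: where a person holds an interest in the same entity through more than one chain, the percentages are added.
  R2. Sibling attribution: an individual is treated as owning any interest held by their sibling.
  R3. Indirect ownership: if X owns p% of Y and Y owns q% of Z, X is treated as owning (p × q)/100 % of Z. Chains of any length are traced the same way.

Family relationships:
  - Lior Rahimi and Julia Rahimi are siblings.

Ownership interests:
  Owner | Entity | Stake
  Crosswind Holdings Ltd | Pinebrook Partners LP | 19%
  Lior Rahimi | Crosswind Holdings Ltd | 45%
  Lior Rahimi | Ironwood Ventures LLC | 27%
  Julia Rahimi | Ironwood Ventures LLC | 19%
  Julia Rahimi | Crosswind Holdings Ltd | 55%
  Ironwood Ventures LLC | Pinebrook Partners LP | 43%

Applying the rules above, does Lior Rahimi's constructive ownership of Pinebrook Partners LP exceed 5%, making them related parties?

By sibling attribution (R2), Lior Rahimi is treated as also owning Julia Rahimi's interest in Ironwood Ventures LLC, giving 27% + 19% = 46%.
By sibling attribution (R2), Lior Rahimi is treated as also owning Julia Rahimi's interest in Crosswind Holdings Ltd, giving 45% + 55% = 100%.
Chain via Ironwood Ventures LLC (R3): 46% × 43% = 19.78% of Pinebrook Partners LP.
Chain via Crosswind Holdings Ltd (R3): 100% × 19% = 19% of Pinebrook Partners LP.
Aggregating (R1): 19.78% + 19% = 38.78%.
38.78% exceeds the 5% threshold, so Lior is a related party to Pinebrook Partners LP.

Yes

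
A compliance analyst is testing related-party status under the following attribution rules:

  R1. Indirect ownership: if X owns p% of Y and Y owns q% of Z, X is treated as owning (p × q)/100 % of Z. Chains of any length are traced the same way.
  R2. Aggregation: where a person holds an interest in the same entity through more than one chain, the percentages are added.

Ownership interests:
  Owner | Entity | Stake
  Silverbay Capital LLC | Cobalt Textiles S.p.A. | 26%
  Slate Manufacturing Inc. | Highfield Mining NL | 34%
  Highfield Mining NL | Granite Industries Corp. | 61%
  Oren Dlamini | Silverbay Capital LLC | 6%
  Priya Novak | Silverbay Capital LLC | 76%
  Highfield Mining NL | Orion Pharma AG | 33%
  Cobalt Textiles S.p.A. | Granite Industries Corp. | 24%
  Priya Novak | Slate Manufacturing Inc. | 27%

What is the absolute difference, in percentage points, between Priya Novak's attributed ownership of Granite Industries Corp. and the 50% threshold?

Chain via Silverbay Capital LLC → Cobalt Textiles S.p.A. (R1): 76% × 26% × 24% = 4.7424% of Granite Industries Corp.
Chain via Slate Manufacturing Inc. → Highfield Mining NL (R1): 27% × 34% × 61% = 5.5998% of Granite Industries Corp.
Aggregating (R2): 4.7424% + 5.5998% = 10.3422%.
10.3422% falls short of the 50% threshold by 39.6578 percentage points.

39.6578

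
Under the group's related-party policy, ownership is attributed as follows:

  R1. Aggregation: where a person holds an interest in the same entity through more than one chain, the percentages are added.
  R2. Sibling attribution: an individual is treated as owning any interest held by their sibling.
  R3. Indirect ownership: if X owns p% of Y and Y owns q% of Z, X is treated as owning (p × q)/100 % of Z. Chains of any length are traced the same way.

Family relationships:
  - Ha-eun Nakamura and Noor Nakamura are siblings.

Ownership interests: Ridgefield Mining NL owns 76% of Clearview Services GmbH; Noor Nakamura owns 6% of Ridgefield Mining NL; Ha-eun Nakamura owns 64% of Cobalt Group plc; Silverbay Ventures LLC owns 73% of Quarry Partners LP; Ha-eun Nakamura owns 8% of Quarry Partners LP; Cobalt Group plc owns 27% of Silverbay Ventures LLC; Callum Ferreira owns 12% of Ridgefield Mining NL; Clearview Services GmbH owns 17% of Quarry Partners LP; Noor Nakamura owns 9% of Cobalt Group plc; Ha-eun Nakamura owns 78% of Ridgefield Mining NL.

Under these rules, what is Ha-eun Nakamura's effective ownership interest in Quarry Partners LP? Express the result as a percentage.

By sibling attribution (R2), Ha-eun Nakamura is treated as also owning Noor Nakamura's interest in Ridgefield Mining NL, giving 78% + 6% = 84%.
By sibling attribution (R2), Ha-eun Nakamura is treated as also owning Noor Nakamura's interest in Cobalt Group plc, giving 64% + 9% = 73%.
Chain via Ridgefield Mining NL → Clearview Services GmbH (R3): 84% × 76% × 17% = 10.8528% of Quarry Partners LP.
Chain via Cobalt Group plc → Silverbay Ventures LLC (R3): 73% × 27% × 73% = 14.3883% of Quarry Partners LP.
Direct interest in Quarry Partners LP: 8%.
Aggregating (R1): 10.8528% + 14.3883% + 8% = 33.2411%.

33.2411%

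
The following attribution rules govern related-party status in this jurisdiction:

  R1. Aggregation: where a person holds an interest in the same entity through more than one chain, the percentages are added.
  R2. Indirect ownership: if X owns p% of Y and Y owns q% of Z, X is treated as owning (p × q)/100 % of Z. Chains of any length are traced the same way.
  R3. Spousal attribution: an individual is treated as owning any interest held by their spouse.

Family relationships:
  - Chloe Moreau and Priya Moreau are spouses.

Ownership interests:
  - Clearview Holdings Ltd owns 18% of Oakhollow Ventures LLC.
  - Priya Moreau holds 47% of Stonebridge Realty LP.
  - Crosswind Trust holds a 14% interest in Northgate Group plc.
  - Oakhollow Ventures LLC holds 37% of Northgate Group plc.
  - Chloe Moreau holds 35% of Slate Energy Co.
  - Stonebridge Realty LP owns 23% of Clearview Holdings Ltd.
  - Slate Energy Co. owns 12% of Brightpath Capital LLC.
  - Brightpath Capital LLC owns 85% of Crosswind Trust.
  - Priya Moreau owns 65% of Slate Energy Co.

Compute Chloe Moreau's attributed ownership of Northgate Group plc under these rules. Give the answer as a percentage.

2.147946%

By spousal attribution (R3), Chloe Moreau is treated as also owning Priya Moreau's interest in Slate Energy Co, giving 35% + 65% = 100%.
By spousal attribution (R3), Chloe Moreau is treated as owning Priya Moreau's 47% interest in Stonebridge Realty LP.
Chain via Slate Energy Co. → Brightpath Capital LLC → Crosswind Trust (R2): 100% × 12% × 85% × 14% = 1.428% of Northgate Group plc.
Chain via Stonebridge Realty LP → Clearview Holdings Ltd → Oakhollow Ventures LLC (R2): 47% × 23% × 18% × 37% = 0.719946% of Northgate Group plc.
Aggregating (R1): 1.428% + 0.719946% = 2.147946%.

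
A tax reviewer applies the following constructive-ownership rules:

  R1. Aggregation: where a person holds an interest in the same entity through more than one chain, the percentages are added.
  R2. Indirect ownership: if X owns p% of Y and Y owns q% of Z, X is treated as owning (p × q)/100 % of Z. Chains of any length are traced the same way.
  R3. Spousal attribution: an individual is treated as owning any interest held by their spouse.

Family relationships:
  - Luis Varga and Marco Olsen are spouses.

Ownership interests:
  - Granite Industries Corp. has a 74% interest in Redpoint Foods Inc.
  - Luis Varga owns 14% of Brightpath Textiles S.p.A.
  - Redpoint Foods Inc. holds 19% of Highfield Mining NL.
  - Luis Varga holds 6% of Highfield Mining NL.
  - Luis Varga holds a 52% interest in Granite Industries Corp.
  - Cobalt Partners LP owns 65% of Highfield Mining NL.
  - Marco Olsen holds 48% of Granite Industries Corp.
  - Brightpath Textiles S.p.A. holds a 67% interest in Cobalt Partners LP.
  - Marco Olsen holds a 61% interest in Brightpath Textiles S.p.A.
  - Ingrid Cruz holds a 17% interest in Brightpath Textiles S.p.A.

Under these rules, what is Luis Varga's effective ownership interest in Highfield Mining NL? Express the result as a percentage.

By spousal attribution (R3), Luis Varga is treated as also owning Marco Olsen's interest in Granite Industries Corp, giving 52% + 48% = 100%.
By spousal attribution (R3), Luis Varga is treated as also owning Marco Olsen's interest in Brightpath Textiles S.p.A, giving 14% + 61% = 75%.
Chain via Granite Industries Corp. → Redpoint Foods Inc. (R2): 100% × 74% × 19% = 14.06% of Highfield Mining NL.
Chain via Brightpath Textiles S.p.A. → Cobalt Partners LP (R2): 75% × 67% × 65% = 32.6625% of Highfield Mining NL.
Direct interest in Highfield Mining NL: 6%.
Aggregating (R1): 14.06% + 32.6625% + 6% = 52.7225%.

52.7225%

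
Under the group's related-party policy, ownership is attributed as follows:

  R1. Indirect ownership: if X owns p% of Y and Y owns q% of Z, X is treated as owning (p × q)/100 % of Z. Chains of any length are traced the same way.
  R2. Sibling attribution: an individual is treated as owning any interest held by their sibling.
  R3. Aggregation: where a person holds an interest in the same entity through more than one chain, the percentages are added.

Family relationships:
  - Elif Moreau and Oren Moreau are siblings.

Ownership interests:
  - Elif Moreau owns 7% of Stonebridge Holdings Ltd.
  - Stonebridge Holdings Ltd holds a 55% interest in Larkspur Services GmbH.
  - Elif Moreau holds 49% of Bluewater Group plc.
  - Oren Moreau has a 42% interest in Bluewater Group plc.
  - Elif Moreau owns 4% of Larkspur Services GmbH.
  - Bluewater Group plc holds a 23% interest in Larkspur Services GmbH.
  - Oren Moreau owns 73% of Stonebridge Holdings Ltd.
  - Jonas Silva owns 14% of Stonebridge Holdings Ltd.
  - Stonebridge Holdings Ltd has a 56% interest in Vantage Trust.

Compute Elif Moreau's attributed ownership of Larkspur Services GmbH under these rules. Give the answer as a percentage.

By sibling attribution (R2), Elif Moreau is treated as also owning Oren Moreau's interest in Bluewater Group plc, giving 49% + 42% = 91%.
By sibling attribution (R2), Elif Moreau is treated as also owning Oren Moreau's interest in Stonebridge Holdings Ltd, giving 7% + 73% = 80%.
Chain via Bluewater Group plc (R1): 91% × 23% = 20.93% of Larkspur Services GmbH.
Chain via Stonebridge Holdings Ltd (R1): 80% × 55% = 44% of Larkspur Services GmbH.
Direct interest in Larkspur Services GmbH: 4%.
Aggregating (R3): 20.93% + 44% + 4% = 68.93%.

68.93%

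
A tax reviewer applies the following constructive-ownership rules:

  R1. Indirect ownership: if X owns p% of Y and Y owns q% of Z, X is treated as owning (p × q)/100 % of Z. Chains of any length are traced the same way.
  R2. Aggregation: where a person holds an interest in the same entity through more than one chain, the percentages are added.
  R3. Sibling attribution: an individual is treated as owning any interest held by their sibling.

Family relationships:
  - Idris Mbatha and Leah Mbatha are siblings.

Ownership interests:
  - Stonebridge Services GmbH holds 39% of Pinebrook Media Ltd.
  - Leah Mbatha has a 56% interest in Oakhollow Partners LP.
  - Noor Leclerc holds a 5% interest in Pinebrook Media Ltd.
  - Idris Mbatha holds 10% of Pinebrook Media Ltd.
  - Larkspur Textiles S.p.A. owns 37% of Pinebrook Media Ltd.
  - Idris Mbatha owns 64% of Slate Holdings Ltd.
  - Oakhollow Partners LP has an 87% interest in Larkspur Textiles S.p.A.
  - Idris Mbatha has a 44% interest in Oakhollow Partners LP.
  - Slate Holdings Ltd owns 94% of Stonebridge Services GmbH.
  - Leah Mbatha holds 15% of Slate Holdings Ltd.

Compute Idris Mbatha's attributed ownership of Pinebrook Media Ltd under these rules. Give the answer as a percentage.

By sibling attribution (R3), Idris Mbatha is treated as also owning Leah Mbatha's interest in Oakhollow Partners LP, giving 44% + 56% = 100%.
By sibling attribution (R3), Idris Mbatha is treated as also owning Leah Mbatha's interest in Slate Holdings Ltd, giving 64% + 15% = 79%.
Chain via Oakhollow Partners LP → Larkspur Textiles S.p.A. (R1): 100% × 87% × 37% = 32.19% of Pinebrook Media Ltd.
Chain via Slate Holdings Ltd → Stonebridge Services GmbH (R1): 79% × 94% × 39% = 28.9614% of Pinebrook Media Ltd.
Direct interest in Pinebrook Media Ltd: 10%.
Aggregating (R2): 32.19% + 28.9614% + 10% = 71.1514%.

71.1514%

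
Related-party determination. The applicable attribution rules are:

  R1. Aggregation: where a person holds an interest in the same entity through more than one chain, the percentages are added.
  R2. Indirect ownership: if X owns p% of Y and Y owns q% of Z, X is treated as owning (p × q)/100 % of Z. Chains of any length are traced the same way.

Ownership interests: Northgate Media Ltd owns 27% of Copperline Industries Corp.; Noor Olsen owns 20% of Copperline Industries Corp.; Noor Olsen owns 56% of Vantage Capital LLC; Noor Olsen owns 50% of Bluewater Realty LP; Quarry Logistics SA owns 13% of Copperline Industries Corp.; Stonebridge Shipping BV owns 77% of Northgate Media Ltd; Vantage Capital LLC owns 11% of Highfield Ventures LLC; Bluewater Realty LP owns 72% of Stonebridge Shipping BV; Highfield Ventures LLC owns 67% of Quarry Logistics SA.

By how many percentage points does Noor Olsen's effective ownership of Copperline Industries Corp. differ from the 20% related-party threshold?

Chain via Bluewater Realty LP → Stonebridge Shipping BV → Northgate Media Ltd (R2): 50% × 72% × 77% × 27% = 7.4844% of Copperline Industries Corp.
Chain via Vantage Capital LLC → Highfield Ventures LLC → Quarry Logistics SA (R2): 56% × 11% × 67% × 13% = 0.536536% of Copperline Industries Corp.
Direct interest in Copperline Industries Corp: 20%.
Aggregating (R1): 7.4844% + 0.536536% + 20% = 28.020936%.
28.020936% exceeds the 20% threshold by 8.020936 percentage points.

8.020936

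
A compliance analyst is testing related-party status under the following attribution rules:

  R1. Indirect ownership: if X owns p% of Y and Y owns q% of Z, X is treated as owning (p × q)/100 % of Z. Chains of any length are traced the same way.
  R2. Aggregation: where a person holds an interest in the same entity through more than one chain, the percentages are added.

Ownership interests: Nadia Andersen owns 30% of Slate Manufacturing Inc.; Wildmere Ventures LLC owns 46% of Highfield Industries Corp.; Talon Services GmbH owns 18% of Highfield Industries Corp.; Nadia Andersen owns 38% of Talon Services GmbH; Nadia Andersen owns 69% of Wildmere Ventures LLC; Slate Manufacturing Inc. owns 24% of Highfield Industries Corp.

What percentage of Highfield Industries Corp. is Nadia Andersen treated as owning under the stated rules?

45.78%

Chain via Wildmere Ventures LLC (R1): 69% × 46% = 31.74% of Highfield Industries Corp.
Chain via Talon Services GmbH (R1): 38% × 18% = 6.84% of Highfield Industries Corp.
Chain via Slate Manufacturing Inc. (R1): 30% × 24% = 7.2% of Highfield Industries Corp.
Aggregating (R2): 31.74% + 6.84% + 7.2% = 45.78%.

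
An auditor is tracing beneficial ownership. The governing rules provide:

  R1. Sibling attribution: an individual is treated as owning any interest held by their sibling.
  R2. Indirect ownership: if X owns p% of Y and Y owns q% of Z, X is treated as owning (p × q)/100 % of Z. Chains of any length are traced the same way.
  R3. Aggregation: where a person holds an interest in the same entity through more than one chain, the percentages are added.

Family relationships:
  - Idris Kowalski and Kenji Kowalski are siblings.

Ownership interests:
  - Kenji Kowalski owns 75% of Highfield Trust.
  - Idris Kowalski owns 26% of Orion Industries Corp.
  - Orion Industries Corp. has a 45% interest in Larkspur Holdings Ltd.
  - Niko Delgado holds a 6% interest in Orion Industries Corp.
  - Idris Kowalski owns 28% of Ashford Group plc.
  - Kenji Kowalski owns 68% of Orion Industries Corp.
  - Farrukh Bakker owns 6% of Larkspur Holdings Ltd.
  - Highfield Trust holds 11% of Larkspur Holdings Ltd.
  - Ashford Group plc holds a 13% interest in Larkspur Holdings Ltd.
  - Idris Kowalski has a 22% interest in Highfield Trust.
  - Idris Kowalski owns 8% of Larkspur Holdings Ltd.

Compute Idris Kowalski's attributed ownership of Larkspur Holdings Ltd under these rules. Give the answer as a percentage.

By sibling attribution (R1), Idris Kowalski is treated as also owning Kenji Kowalski's interest in Orion Industries Corp, giving 26% + 68% = 94%.
By sibling attribution (R1), Idris Kowalski is treated as also owning Kenji Kowalski's interest in Highfield Trust, giving 22% + 75% = 97%.
Chain via Orion Industries Corp. (R2): 94% × 45% = 42.3% of Larkspur Holdings Ltd.
Chain via Ashford Group plc (R2): 28% × 13% = 3.64% of Larkspur Holdings Ltd.
Chain via Highfield Trust (R2): 97% × 11% = 10.67% of Larkspur Holdings Ltd.
Direct interest in Larkspur Holdings Ltd: 8%.
Aggregating (R3): 42.3% + 3.64% + 10.67% + 8% = 64.61%.

64.61%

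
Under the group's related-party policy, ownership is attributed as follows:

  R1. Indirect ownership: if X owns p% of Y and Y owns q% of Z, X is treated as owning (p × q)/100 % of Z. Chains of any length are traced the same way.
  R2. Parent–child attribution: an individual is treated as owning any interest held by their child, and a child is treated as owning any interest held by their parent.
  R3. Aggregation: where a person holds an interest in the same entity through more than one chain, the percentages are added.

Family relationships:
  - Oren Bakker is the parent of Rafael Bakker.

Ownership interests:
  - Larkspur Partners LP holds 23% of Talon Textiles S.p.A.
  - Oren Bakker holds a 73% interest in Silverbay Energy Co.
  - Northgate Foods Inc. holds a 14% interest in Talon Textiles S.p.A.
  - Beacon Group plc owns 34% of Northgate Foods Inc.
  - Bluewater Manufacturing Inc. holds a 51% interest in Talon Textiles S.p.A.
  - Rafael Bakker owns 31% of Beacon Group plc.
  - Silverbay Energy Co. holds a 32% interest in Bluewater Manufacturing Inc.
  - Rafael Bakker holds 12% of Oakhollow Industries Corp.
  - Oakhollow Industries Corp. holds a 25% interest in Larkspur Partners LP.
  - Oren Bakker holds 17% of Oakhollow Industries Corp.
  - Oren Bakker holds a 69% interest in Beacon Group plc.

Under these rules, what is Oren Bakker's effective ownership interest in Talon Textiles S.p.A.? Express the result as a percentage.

By parent–child attribution (R2), Oren Bakker is treated as also owning Rafael Bakker's interest in Oakhollow Industries Corp, giving 17% + 12% = 29%.
By parent–child attribution (R2), Oren Bakker is treated as also owning Rafael Bakker's interest in Beacon Group plc, giving 69% + 31% = 100%.
Chain via Oakhollow Industries Corp. → Larkspur Partners LP (R1): 29% × 25% × 23% = 1.6675% of Talon Textiles S.p.A.
Chain via Silverbay Energy Co. → Bluewater Manufacturing Inc. (R1): 73% × 32% × 51% = 11.9136% of Talon Textiles S.p.A.
Chain via Beacon Group plc → Northgate Foods Inc. (R1): 100% × 34% × 14% = 4.76% of Talon Textiles S.p.A.
Aggregating (R3): 1.6675% + 11.9136% + 4.76% = 18.3411%.

18.3411%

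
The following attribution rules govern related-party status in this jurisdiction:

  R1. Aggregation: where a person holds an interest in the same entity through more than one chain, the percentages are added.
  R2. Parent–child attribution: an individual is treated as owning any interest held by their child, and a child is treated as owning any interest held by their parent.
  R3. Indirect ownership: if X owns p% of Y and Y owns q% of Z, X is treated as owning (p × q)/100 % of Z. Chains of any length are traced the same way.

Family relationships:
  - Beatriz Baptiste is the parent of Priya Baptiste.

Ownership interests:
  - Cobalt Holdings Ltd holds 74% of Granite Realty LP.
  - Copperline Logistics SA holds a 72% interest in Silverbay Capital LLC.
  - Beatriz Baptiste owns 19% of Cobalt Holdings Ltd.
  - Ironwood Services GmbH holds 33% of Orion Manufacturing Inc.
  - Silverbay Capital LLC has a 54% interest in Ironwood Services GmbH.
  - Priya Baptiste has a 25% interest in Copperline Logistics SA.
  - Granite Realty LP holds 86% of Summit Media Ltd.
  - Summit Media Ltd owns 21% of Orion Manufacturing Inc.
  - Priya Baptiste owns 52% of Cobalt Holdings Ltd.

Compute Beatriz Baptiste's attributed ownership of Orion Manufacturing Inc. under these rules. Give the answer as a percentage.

By parent–child attribution (R2), Beatriz Baptiste is treated as also owning Priya Baptiste's interest in Cobalt Holdings Ltd, giving 19% + 52% = 71%.
By parent–child attribution (R2), Beatriz Baptiste is treated as owning Priya Baptiste's 25% interest in Copperline Logistics SA.
Chain via Cobalt Holdings Ltd → Granite Realty LP → Summit Media Ltd (R3): 71% × 74% × 86% × 21% = 9.488724% of Orion Manufacturing Inc.
Chain via Copperline Logistics SA → Silverbay Capital LLC → Ironwood Services GmbH (R3): 25% × 72% × 54% × 33% = 3.2076% of Orion Manufacturing Inc.
Aggregating (R1): 9.488724% + 3.2076% = 12.696324%.

12.696324%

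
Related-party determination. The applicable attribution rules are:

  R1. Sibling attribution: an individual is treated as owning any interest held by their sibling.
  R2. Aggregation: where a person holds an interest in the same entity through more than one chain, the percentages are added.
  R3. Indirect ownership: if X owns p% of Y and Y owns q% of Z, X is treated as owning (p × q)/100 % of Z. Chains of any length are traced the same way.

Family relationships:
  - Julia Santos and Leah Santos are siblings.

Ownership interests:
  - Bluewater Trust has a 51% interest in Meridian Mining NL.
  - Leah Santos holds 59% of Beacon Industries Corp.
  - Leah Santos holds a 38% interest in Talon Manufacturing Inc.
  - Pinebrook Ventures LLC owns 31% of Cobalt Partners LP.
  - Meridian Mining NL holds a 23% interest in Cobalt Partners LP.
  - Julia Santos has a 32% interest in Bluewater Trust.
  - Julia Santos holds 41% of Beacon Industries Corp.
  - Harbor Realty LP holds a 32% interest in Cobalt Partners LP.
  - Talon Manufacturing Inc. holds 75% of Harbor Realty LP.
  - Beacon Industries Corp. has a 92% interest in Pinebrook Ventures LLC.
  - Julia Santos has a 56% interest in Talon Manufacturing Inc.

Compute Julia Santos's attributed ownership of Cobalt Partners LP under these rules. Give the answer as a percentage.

By sibling attribution (R1), Julia Santos is treated as also owning Leah Santos's interest in Beacon Industries Corp, giving 41% + 59% = 100%.
By sibling attribution (R1), Julia Santos is treated as also owning Leah Santos's interest in Talon Manufacturing Inc, giving 56% + 38% = 94%.
Chain via Bluewater Trust → Meridian Mining NL (R3): 32% × 51% × 23% = 3.7536% of Cobalt Partners LP.
Chain via Beacon Industries Corp. → Pinebrook Ventures LLC (R3): 100% × 92% × 31% = 28.52% of Cobalt Partners LP.
Chain via Talon Manufacturing Inc. → Harbor Realty LP (R3): 94% × 75% × 32% = 22.56% of Cobalt Partners LP.
Aggregating (R2): 3.7536% + 28.52% + 22.56% = 54.8336%.

54.8336%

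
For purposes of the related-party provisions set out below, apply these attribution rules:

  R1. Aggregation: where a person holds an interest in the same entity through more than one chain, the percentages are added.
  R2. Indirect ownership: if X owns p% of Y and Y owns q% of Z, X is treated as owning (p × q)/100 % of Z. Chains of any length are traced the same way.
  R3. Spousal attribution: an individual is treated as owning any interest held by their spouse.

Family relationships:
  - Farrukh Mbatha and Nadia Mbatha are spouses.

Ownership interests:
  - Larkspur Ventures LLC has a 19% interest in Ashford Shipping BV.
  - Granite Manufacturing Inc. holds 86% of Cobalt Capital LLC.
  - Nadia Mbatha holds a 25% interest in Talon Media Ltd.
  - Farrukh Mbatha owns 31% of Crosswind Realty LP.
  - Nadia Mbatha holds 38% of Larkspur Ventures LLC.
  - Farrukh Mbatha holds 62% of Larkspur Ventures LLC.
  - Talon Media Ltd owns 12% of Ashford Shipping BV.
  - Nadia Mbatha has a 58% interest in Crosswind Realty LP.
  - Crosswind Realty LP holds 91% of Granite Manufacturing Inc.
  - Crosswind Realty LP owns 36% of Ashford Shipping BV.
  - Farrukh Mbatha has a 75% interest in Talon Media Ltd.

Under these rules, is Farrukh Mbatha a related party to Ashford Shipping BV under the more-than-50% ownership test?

By spousal attribution (R3), Farrukh Mbatha is treated as also owning Nadia Mbatha's interest in Talon Media Ltd, giving 75% + 25% = 100%.
By spousal attribution (R3), Farrukh Mbatha is treated as also owning Nadia Mbatha's interest in Larkspur Ventures LLC, giving 62% + 38% = 100%.
By spousal attribution (R3), Farrukh Mbatha is treated as also owning Nadia Mbatha's interest in Crosswind Realty LP, giving 31% + 58% = 89%.
Chain via Talon Media Ltd (R2): 100% × 12% = 12% of Ashford Shipping BV.
Chain via Larkspur Ventures LLC (R2): 100% × 19% = 19% of Ashford Shipping BV.
Chain via Crosswind Realty LP (R2): 89% × 36% = 32.04% of Ashford Shipping BV.
Aggregating (R1): 12% + 19% + 32.04% = 63.04%.
63.04% exceeds the 50% threshold, so Farrukh is a related party to Ashford Shipping BV.

Yes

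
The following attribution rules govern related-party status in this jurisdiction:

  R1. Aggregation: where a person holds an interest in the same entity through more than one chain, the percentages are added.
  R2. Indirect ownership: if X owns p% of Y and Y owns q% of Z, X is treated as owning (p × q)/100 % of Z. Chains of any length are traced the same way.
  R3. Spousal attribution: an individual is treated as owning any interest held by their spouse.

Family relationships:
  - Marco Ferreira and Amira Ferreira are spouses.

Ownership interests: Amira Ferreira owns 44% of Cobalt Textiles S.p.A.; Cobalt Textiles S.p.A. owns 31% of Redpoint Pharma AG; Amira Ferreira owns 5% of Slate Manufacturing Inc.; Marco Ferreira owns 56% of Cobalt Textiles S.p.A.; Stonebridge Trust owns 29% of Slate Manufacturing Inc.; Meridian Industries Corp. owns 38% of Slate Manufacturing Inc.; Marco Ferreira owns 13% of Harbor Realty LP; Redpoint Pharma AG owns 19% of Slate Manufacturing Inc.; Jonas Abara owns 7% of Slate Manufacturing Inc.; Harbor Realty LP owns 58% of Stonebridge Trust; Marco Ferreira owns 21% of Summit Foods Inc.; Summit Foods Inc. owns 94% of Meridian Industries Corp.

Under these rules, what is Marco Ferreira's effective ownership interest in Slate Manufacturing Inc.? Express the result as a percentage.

20.5778%

By spousal attribution (R3), Marco Ferreira is treated as also owning Amira Ferreira's interest in Cobalt Textiles S.p.A, giving 56% + 44% = 100%.
By spousal attribution (R3), Marco Ferreira is treated as owning Amira Ferreira's 5% interest in Slate Manufacturing Inc.
Chain via Summit Foods Inc. → Meridian Industries Corp. (R2): 21% × 94% × 38% = 7.5012% of Slate Manufacturing Inc.
Chain via Cobalt Textiles S.p.A. → Redpoint Pharma AG (R2): 100% × 31% × 19% = 5.89% of Slate Manufacturing Inc.
Chain via Harbor Realty LP → Stonebridge Trust (R2): 13% × 58% × 29% = 2.1866% of Slate Manufacturing Inc.
Direct interest in Slate Manufacturing Inc: 5%.
Aggregating (R1): 7.5012% + 5.89% + 2.1866% + 5% = 20.5778%.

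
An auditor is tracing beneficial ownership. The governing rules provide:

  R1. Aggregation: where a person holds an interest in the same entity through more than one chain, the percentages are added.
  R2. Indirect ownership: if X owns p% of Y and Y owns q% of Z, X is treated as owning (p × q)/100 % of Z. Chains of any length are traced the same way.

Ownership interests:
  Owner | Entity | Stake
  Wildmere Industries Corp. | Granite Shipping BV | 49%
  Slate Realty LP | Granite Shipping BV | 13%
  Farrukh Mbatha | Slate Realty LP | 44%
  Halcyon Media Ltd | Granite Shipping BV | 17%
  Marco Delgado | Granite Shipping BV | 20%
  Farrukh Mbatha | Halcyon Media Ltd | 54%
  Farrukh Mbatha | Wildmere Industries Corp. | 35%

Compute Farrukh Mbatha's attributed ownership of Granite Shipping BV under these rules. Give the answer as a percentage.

32.05%

Chain via Halcyon Media Ltd (R2): 54% × 17% = 9.18% of Granite Shipping BV.
Chain via Slate Realty LP (R2): 44% × 13% = 5.72% of Granite Shipping BV.
Chain via Wildmere Industries Corp. (R2): 35% × 49% = 17.15% of Granite Shipping BV.
Aggregating (R1): 9.18% + 5.72% + 17.15% = 32.05%.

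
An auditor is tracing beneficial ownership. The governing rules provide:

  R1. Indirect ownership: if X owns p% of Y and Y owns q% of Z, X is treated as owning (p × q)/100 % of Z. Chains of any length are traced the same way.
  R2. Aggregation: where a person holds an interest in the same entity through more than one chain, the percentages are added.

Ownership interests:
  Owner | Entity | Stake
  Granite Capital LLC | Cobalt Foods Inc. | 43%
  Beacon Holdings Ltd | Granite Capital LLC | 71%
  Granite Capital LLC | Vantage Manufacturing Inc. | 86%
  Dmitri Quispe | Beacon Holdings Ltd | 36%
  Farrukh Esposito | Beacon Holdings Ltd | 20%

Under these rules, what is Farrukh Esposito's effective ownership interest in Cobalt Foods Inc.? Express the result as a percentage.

Chain via Beacon Holdings Ltd → Granite Capital LLC (R1): 20% × 71% × 43% = 6.106% of Cobalt Foods Inc.

6.106%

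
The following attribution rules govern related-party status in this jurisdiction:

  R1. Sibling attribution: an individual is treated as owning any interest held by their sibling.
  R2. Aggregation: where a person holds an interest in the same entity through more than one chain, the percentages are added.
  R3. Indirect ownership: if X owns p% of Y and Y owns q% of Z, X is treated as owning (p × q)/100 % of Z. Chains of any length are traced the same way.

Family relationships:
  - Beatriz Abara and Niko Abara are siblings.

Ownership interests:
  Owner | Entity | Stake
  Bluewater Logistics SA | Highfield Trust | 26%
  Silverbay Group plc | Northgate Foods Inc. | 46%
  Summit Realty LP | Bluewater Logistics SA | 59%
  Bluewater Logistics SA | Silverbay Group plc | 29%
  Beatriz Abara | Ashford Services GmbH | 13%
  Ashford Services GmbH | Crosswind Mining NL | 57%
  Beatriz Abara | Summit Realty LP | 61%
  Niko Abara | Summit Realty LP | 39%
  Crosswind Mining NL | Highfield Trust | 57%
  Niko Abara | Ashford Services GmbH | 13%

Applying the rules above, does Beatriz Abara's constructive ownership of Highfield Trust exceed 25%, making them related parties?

No

By sibling attribution (R1), Beatriz Abara is treated as also owning Niko Abara's interest in Summit Realty LP, giving 61% + 39% = 100%.
By sibling attribution (R1), Beatriz Abara is treated as also owning Niko Abara's interest in Ashford Services GmbH, giving 13% + 13% = 26%.
Chain via Summit Realty LP → Bluewater Logistics SA (R3): 100% × 59% × 26% = 15.34% of Highfield Trust.
Chain via Ashford Services GmbH → Crosswind Mining NL (R3): 26% × 57% × 57% = 8.4474% of Highfield Trust.
Aggregating (R2): 15.34% + 8.4474% = 23.7874%.
23.7874% does not exceed the 25% threshold, so Beatriz is not a related party to Highfield Trust.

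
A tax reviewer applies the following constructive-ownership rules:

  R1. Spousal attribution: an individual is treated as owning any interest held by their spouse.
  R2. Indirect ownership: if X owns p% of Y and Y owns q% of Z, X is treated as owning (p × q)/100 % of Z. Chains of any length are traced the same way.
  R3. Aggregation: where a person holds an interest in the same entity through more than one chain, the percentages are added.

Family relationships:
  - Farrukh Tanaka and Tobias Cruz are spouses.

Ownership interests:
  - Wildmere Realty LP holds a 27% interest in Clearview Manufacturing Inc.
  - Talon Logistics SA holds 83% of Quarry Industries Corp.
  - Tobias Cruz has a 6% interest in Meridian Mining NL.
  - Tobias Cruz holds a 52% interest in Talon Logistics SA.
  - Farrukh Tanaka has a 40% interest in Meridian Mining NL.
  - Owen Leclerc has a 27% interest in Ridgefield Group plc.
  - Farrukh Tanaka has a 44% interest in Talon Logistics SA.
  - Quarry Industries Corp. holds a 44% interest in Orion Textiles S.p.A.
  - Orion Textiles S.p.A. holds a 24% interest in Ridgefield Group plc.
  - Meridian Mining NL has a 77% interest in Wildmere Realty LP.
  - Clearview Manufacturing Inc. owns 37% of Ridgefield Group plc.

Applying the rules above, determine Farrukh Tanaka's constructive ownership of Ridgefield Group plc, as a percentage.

By spousal attribution (R1), Farrukh Tanaka is treated as also owning Tobias Cruz's interest in Meridian Mining NL, giving 40% + 6% = 46%.
By spousal attribution (R1), Farrukh Tanaka is treated as also owning Tobias Cruz's interest in Talon Logistics SA, giving 44% + 52% = 96%.
Chain via Meridian Mining NL → Wildmere Realty LP → Clearview Manufacturing Inc. (R2): 46% × 77% × 27% × 37% = 3.538458% of Ridgefield Group plc.
Chain via Talon Logistics SA → Quarry Industries Corp. → Orion Textiles S.p.A. (R2): 96% × 83% × 44% × 24% = 8.414208% of Ridgefield Group plc.
Aggregating (R3): 3.538458% + 8.414208% = 11.952666%.

11.952666%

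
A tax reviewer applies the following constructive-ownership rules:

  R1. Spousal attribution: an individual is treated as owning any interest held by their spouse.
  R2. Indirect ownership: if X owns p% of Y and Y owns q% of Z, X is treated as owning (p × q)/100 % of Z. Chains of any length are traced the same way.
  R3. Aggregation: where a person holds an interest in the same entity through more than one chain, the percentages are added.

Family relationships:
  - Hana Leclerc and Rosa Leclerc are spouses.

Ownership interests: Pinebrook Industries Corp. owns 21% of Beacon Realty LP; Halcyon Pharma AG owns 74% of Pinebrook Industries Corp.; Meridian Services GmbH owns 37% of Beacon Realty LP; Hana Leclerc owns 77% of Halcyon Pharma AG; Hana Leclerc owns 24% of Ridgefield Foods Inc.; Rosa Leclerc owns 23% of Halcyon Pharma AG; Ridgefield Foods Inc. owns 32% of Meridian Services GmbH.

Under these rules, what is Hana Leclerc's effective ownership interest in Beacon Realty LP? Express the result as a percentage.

By spousal attribution (R1), Hana Leclerc is treated as also owning Rosa Leclerc's interest in Halcyon Pharma AG, giving 77% + 23% = 100%.
Chain via Ridgefield Foods Inc. → Meridian Services GmbH (R2): 24% × 32% × 37% = 2.8416% of Beacon Realty LP.
Chain via Halcyon Pharma AG → Pinebrook Industries Corp. (R2): 100% × 74% × 21% = 15.54% of Beacon Realty LP.
Aggregating (R3): 2.8416% + 15.54% = 18.3816%.

18.3816%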